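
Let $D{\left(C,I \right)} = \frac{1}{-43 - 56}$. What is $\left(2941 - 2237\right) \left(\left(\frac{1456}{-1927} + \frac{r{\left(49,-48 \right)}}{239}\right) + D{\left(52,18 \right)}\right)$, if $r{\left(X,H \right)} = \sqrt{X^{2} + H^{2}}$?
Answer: $- \frac{9348544}{17343} + \frac{704 \sqrt{4705}}{239} \approx -336.99$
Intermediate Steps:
$r{\left(X,H \right)} = \sqrt{H^{2} + X^{2}}$
$D{\left(C,I \right)} = - \frac{1}{99}$ ($D{\left(C,I \right)} = \frac{1}{-99} = - \frac{1}{99}$)
$\left(2941 - 2237\right) \left(\left(\frac{1456}{-1927} + \frac{r{\left(49,-48 \right)}}{239}\right) + D{\left(52,18 \right)}\right) = \left(2941 - 2237\right) \left(\left(\frac{1456}{-1927} + \frac{\sqrt{\left(-48\right)^{2} + 49^{2}}}{239}\right) - \frac{1}{99}\right) = 704 \left(\left(1456 \left(- \frac{1}{1927}\right) + \sqrt{2304 + 2401} \cdot \frac{1}{239}\right) - \frac{1}{99}\right) = 704 \left(\left(- \frac{1456}{1927} + \sqrt{4705} \cdot \frac{1}{239}\right) - \frac{1}{99}\right) = 704 \left(\left(- \frac{1456}{1927} + \frac{\sqrt{4705}}{239}\right) - \frac{1}{99}\right) = 704 \left(- \frac{146071}{190773} + \frac{\sqrt{4705}}{239}\right) = - \frac{9348544}{17343} + \frac{704 \sqrt{4705}}{239}$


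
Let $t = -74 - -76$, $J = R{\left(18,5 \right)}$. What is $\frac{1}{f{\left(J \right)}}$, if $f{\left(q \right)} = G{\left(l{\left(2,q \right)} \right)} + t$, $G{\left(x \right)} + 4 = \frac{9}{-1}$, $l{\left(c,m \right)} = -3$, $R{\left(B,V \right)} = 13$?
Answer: $- \frac{1}{11} \approx -0.090909$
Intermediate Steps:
$J = 13$
$t = 2$ ($t = -74 + 76 = 2$)
$G{\left(x \right)} = -13$ ($G{\left(x \right)} = -4 + \frac{9}{-1} = -4 + 9 \left(-1\right) = -4 - 9 = -13$)
$f{\left(q \right)} = -11$ ($f{\left(q \right)} = -13 + 2 = -11$)
$\frac{1}{f{\left(J \right)}} = \frac{1}{-11} = - \frac{1}{11}$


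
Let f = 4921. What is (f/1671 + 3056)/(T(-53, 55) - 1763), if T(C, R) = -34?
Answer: -5111497/3002787 ≈ -1.7023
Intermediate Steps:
(f/1671 + 3056)/(T(-53, 55) - 1763) = (4921/1671 + 3056)/(-34 - 1763) = (4921*(1/1671) + 3056)/(-1797) = (4921/1671 + 3056)*(-1/1797) = (5111497/1671)*(-1/1797) = -5111497/3002787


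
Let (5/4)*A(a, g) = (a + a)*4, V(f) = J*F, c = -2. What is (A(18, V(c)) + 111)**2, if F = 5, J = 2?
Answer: 1279161/25 ≈ 51166.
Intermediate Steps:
V(f) = 10 (V(f) = 2*5 = 10)
A(a, g) = 32*a/5 (A(a, g) = 4*((a + a)*4)/5 = 4*((2*a)*4)/5 = 4*(8*a)/5 = 32*a/5)
(A(18, V(c)) + 111)**2 = ((32/5)*18 + 111)**2 = (576/5 + 111)**2 = (1131/5)**2 = 1279161/25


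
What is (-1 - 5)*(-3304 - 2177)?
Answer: 32886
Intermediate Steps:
(-1 - 5)*(-3304 - 2177) = -6*(-5481) = 32886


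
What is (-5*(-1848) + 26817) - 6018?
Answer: 30039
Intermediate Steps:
(-5*(-1848) + 26817) - 6018 = (9240 + 26817) - 6018 = 36057 - 6018 = 30039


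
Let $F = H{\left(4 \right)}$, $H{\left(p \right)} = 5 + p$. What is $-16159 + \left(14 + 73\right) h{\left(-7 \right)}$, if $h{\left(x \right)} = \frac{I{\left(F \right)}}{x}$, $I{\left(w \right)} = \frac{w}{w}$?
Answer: $- \frac{113200}{7} \approx -16171.0$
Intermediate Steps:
$F = 9$ ($F = 5 + 4 = 9$)
$I{\left(w \right)} = 1$
$h{\left(x \right)} = \frac{1}{x}$ ($h{\left(x \right)} = 1 \frac{1}{x} = \frac{1}{x}$)
$-16159 + \left(14 + 73\right) h{\left(-7 \right)} = -16159 + \frac{14 + 73}{-7} = -16159 + 87 \left(- \frac{1}{7}\right) = -16159 - \frac{87}{7} = - \frac{113200}{7}$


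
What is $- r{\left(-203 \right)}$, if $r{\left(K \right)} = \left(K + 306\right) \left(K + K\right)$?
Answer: $41818$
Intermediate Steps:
$r{\left(K \right)} = 2 K \left(306 + K\right)$ ($r{\left(K \right)} = \left(306 + K\right) 2 K = 2 K \left(306 + K\right)$)
$- r{\left(-203 \right)} = - 2 \left(-203\right) \left(306 - 203\right) = - 2 \left(-203\right) 103 = \left(-1\right) \left(-41818\right) = 41818$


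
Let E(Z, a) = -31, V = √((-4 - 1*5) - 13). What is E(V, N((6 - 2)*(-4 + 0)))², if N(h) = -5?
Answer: 961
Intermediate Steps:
V = I*√22 (V = √((-4 - 5) - 13) = √(-9 - 13) = √(-22) = I*√22 ≈ 4.6904*I)
E(V, N((6 - 2)*(-4 + 0)))² = (-31)² = 961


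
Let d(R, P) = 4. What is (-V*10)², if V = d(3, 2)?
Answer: 1600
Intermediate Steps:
V = 4
(-V*10)² = (-1*4*10)² = (-4*10)² = (-40)² = 1600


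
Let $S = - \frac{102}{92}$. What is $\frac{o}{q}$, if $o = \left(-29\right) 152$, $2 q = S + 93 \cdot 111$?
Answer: $- \frac{405536}{474807} \approx -0.85411$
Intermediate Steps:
$S = - \frac{51}{46}$ ($S = \left(-102\right) \frac{1}{92} = - \frac{51}{46} \approx -1.1087$)
$q = \frac{474807}{92}$ ($q = \frac{- \frac{51}{46} + 93 \cdot 111}{2} = \frac{- \frac{51}{46} + 10323}{2} = \frac{1}{2} \cdot \frac{474807}{46} = \frac{474807}{92} \approx 5160.9$)
$o = -4408$
$\frac{o}{q} = - \frac{4408}{\frac{474807}{92}} = \left(-4408\right) \frac{92}{474807} = - \frac{405536}{474807}$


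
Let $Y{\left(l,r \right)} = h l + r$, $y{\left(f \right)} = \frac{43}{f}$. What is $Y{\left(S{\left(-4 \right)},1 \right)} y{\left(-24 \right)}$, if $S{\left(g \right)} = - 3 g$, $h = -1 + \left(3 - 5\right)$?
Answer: $\frac{1505}{24} \approx 62.708$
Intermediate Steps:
$h = -3$ ($h = -1 + \left(3 - 5\right) = -1 - 2 = -3$)
$Y{\left(l,r \right)} = r - 3 l$ ($Y{\left(l,r \right)} = - 3 l + r = r - 3 l$)
$Y{\left(S{\left(-4 \right)},1 \right)} y{\left(-24 \right)} = \left(1 - 3 \left(\left(-3\right) \left(-4\right)\right)\right) \frac{43}{-24} = \left(1 - 36\right) 43 \left(- \frac{1}{24}\right) = \left(1 - 36\right) \left(- \frac{43}{24}\right) = \left(-35\right) \left(- \frac{43}{24}\right) = \frac{1505}{24}$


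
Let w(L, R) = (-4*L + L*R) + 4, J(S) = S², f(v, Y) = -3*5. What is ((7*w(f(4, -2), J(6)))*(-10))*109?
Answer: 3631880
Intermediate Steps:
f(v, Y) = -15
w(L, R) = 4 - 4*L + L*R
((7*w(f(4, -2), J(6)))*(-10))*109 = ((7*(4 - 4*(-15) - 15*6²))*(-10))*109 = ((7*(4 + 60 - 15*36))*(-10))*109 = ((7*(4 + 60 - 540))*(-10))*109 = ((7*(-476))*(-10))*109 = -3332*(-10)*109 = 33320*109 = 3631880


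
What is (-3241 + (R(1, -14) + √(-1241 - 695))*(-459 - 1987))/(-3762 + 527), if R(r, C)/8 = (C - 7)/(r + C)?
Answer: 453061/42055 + 107624*I/3235 ≈ 10.773 + 33.269*I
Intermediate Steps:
R(r, C) = 8*(-7 + C)/(C + r) (R(r, C) = 8*((C - 7)/(r + C)) = 8*((-7 + C)/(C + r)) = 8*(-7 + C)/(C + r))
(-3241 + (R(1, -14) + √(-1241 - 695))*(-459 - 1987))/(-3762 + 527) = (-3241 + (8*(-7 - 14)/(-14 + 1) + √(-1241 - 695))*(-459 - 1987))/(-3762 + 527) = (-3241 + (8*(-21)/(-13) + √(-1936))*(-2446))/(-3235) = (-3241 + (8*(-1/13)*(-21) + 44*I)*(-2446))*(-1/3235) = (-3241 + (168/13 + 44*I)*(-2446))*(-1/3235) = (-3241 + (-410928/13 - 107624*I))*(-1/3235) = (-453061/13 - 107624*I)*(-1/3235) = 453061/42055 + 107624*I/3235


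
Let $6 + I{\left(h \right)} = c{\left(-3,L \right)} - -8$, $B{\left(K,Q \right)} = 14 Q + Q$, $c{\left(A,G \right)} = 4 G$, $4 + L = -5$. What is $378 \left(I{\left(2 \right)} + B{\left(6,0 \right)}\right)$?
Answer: $-12852$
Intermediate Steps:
$L = -9$ ($L = -4 - 5 = -9$)
$B{\left(K,Q \right)} = 15 Q$
$I{\left(h \right)} = -34$ ($I{\left(h \right)} = -6 + \left(4 \left(-9\right) - -8\right) = -6 + \left(-36 + 8\right) = -6 - 28 = -34$)
$378 \left(I{\left(2 \right)} + B{\left(6,0 \right)}\right) = 378 \left(-34 + 15 \cdot 0\right) = 378 \left(-34 + 0\right) = 378 \left(-34\right) = -12852$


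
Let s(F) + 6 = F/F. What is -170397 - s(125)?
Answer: -170392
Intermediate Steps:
s(F) = -5 (s(F) = -6 + F/F = -6 + 1 = -5)
-170397 - s(125) = -170397 - 1*(-5) = -170397 + 5 = -170392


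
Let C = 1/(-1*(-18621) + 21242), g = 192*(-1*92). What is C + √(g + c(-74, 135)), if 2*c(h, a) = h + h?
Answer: 1/39863 + 7*I*√362 ≈ 2.5086e-5 + 133.18*I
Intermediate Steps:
c(h, a) = h (c(h, a) = (h + h)/2 = (2*h)/2 = h)
g = -17664 (g = 192*(-92) = -17664)
C = 1/39863 (C = 1/(18621 + 21242) = 1/39863 ≈ 2.5086e-5)
C + √(g + c(-74, 135)) = 1/39863 + √(-17664 - 74) = 1/39863 + √(-17738) = 1/39863 + 7*I*√362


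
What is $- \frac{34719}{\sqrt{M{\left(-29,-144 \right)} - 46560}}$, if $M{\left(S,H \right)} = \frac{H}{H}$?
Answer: $\frac{34719 i \sqrt{46559}}{46559} \approx 160.9 i$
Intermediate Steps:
$M{\left(S,H \right)} = 1$
$- \frac{34719}{\sqrt{M{\left(-29,-144 \right)} - 46560}} = - \frac{34719}{\sqrt{1 - 46560}} = - \frac{34719}{\sqrt{-46559}} = - \frac{34719}{i \sqrt{46559}} = - 34719 \left(- \frac{i \sqrt{46559}}{46559}\right) = \frac{34719 i \sqrt{46559}}{46559}$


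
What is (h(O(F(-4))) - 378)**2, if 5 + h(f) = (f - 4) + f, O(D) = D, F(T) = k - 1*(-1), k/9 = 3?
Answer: 109561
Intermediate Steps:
k = 27 (k = 9*3 = 27)
F(T) = 28 (F(T) = 27 - 1*(-1) = 27 + 1 = 28)
h(f) = -9 + 2*f (h(f) = -5 + ((f - 4) + f) = -5 + ((-4 + f) + f) = -5 + (-4 + 2*f) = -9 + 2*f)
(h(O(F(-4))) - 378)**2 = ((-9 + 2*28) - 378)**2 = ((-9 + 56) - 378)**2 = (47 - 378)**2 = (-331)**2 = 109561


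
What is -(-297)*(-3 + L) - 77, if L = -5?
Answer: -2453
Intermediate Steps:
-(-297)*(-3 + L) - 77 = -(-297)*(-3 - 5) - 77 = -(-297)*(-8) - 77 = -99*24 - 77 = -2376 - 77 = -2453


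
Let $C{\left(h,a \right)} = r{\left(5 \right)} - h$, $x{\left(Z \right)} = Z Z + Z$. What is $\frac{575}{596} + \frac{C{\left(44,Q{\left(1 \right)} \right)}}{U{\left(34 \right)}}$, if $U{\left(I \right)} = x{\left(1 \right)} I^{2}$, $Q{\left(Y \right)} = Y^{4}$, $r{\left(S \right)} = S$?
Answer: $\frac{326539}{344488} \approx 0.9479$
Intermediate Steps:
$x{\left(Z \right)} = Z + Z^{2}$ ($x{\left(Z \right)} = Z^{2} + Z = Z + Z^{2}$)
$C{\left(h,a \right)} = 5 - h$
$U{\left(I \right)} = 2 I^{2}$ ($U{\left(I \right)} = 1 \left(1 + 1\right) I^{2} = 1 \cdot 2 I^{2} = 2 I^{2}$)
$\frac{575}{596} + \frac{C{\left(44,Q{\left(1 \right)} \right)}}{U{\left(34 \right)}} = \frac{575}{596} + \frac{5 - 44}{2 \cdot 34^{2}} = 575 \cdot \frac{1}{596} + \frac{5 - 44}{2 \cdot 1156} = \frac{575}{596} - \frac{39}{2312} = \frac{326539}{344488}$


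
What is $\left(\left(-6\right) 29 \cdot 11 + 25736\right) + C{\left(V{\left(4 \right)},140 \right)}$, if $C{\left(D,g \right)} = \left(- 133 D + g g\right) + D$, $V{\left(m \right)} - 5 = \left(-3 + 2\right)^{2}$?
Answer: $42630$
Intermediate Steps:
$V{\left(m \right)} = 6$ ($V{\left(m \right)} = 5 + \left(-3 + 2\right)^{2} = 5 + \left(-1\right)^{2} = 5 + 1 = 6$)
$C{\left(D,g \right)} = g^{2} - 132 D$ ($C{\left(D,g \right)} = \left(- 133 D + g^{2}\right) + D = \left(g^{2} - 133 D\right) + D = g^{2} - 132 D$)
$\left(\left(-6\right) 29 \cdot 11 + 25736\right) + C{\left(V{\left(4 \right)},140 \right)} = \left(\left(-6\right) 29 \cdot 11 + 25736\right) + \left(140^{2} - 792\right) = \left(\left(-174\right) 11 + 25736\right) + \left(19600 - 792\right) = \left(-1914 + 25736\right) + 18808 = 23822 + 18808 = 42630$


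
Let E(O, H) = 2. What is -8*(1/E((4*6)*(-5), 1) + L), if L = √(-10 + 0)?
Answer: -4 - 8*I*√10 ≈ -4.0 - 25.298*I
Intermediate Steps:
L = I*√10 (L = √(-10) = I*√10 ≈ 3.1623*I)
-8*(1/E((4*6)*(-5), 1) + L) = -8*(1/2 + I*√10) = -8*(½ + I*√10) = -4 - 8*I*√10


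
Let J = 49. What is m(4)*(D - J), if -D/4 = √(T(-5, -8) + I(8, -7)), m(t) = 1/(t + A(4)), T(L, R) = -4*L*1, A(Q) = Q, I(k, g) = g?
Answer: -49/8 - √13/2 ≈ -7.9278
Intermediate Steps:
T(L, R) = -4*L
m(t) = 1/(4 + t) (m(t) = 1/(t + 4) = 1/(4 + t))
D = -4*√13 (D = -4*√(-4*(-5) - 7) = -4*√(20 - 7) = -4*√13 ≈ -14.422)
m(4)*(D - J) = (-4*√13 - 1*49)/(4 + 4) = (-4*√13 - 49)/8 = (-49 - 4*√13)/8 = -49/8 - √13/2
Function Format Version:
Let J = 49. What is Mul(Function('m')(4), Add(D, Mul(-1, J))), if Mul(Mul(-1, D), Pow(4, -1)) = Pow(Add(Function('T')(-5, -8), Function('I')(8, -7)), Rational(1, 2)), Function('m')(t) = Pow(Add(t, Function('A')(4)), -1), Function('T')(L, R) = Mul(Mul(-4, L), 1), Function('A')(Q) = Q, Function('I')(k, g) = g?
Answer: Add(Rational(-49, 8), Mul(Rational(-1, 2), Pow(13, Rational(1, 2)))) ≈ -7.9278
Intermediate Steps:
Function('T')(L, R) = Mul(-4, L)
Function('m')(t) = Pow(Add(4, t), -1) (Function('m')(t) = Pow(Add(t, 4), -1) = Pow(Add(4, t), -1))
D = Mul(-4, Pow(13, Rational(1, 2))) (D = Mul(-4, Pow(Add(Mul(-4, -5), -7), Rational(1, 2))) = Mul(-4, Pow(Add(20, -7), Rational(1, 2))) = Mul(-4, Pow(13, Rational(1, 2))) ≈ -14.422)
Mul(Function('m')(4), Add(D, Mul(-1, J))) = Mul(Pow(Add(4, 4), -1), Add(Mul(-4, Pow(13, Rational(1, 2))), Mul(-1, 49))) = Mul(Pow(8, -1), Add(Mul(-4, Pow(13, Rational(1, 2))), -49)) = Mul(Rational(1, 8), Add(-49, Mul(-4, Pow(13, Rational(1, 2))))) = Add(Rational(-49, 8), Mul(Rational(-1, 2), Pow(13, Rational(1, 2))))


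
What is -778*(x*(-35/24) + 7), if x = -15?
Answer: -89859/4 ≈ -22465.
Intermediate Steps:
-778*(x*(-35/24) + 7) = -778*(-(-525)/24 + 7) = -778*(-15*(-35/24) + 7) = -778*(175/8 + 7) = -778*231/8 = -89859/4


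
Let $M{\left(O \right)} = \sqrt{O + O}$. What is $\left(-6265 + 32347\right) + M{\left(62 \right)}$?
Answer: $26082 + 2 \sqrt{31} \approx 26093.0$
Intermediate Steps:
$M{\left(O \right)} = \sqrt{2} \sqrt{O}$ ($M{\left(O \right)} = \sqrt{2 O} = \sqrt{2} \sqrt{O}$)
$\left(-6265 + 32347\right) + M{\left(62 \right)} = \left(-6265 + 32347\right) + \sqrt{2} \sqrt{62} = 26082 + 2 \sqrt{31}$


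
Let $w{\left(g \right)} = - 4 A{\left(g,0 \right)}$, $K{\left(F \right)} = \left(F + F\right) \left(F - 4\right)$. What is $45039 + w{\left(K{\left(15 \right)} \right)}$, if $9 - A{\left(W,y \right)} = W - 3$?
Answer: $46311$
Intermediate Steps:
$A{\left(W,y \right)} = 12 - W$ ($A{\left(W,y \right)} = 9 - \left(W - 3\right) = 9 - \left(-3 + W\right) = 12 - W$)
$K{\left(F \right)} = 2 F \left(-4 + F\right)$
$w{\left(g \right)} = -48 + 4 g$ ($w{\left(g \right)} = - 4 \left(12 - g\right) = -48 + 4 g$)
$45039 + w{\left(K{\left(15 \right)} \right)} = 45039 - \left(48 - 4 \cdot 2 \cdot 15 \left(-4 + 15\right)\right) = 45039 - \left(48 - 4 \cdot 2 \cdot 15 \cdot 11\right) = 45039 + \left(-48 + 4 \cdot 330\right) = 45039 + \left(-48 + 1320\right) = 45039 + 1272 = 46311$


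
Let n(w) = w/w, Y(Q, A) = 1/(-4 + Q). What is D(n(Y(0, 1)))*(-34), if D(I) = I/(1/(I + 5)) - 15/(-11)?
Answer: -2754/11 ≈ -250.36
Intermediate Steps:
n(w) = 1
D(I) = 15/11 + I*(5 + I) (D(I) = I/(1/(5 + I)) - 15*(-1/11) = I*(5 + I) + 15/11 = 15/11 + I*(5 + I))
D(n(Y(0, 1)))*(-34) = (15/11 + 1**2 + 5*1)*(-34) = (15/11 + 1 + 5)*(-34) = (81/11)*(-34) = -2754/11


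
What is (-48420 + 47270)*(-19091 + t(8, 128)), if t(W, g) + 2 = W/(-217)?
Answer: 4764667350/217 ≈ 2.1957e+7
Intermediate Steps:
t(W, g) = -2 - W/217 (t(W, g) = -2 + W/(-217) = -2 + W*(-1/217) = -2 - W/217)
(-48420 + 47270)*(-19091 + t(8, 128)) = (-48420 + 47270)*(-19091 + (-2 - 1/217*8)) = -1150*(-19091 + (-2 - 8/217)) = -1150*(-19091 - 442/217) = -1150*(-4143189/217) = 4764667350/217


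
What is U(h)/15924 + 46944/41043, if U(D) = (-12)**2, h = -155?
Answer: 20929068/18154687 ≈ 1.1528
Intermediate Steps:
U(D) = 144
U(h)/15924 + 46944/41043 = 144/15924 + 46944/41043 = 144*(1/15924) + 46944*(1/41043) = 12/1327 + 15648/13681 = 20929068/18154687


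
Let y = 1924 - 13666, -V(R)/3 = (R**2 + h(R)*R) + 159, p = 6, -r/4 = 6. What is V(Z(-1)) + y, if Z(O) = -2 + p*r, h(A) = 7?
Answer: -73101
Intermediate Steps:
r = -24 (r = -4*6 = -24)
Z(O) = -146 (Z(O) = -2 + 6*(-24) = -2 - 144 = -146)
V(R) = -477 - 21*R - 3*R**2 (V(R) = -3*((R**2 + 7*R) + 159) = -3*(159 + R**2 + 7*R) = -477 - 21*R - 3*R**2)
y = -11742
V(Z(-1)) + y = (-477 - 21*(-146) - 3*(-146)**2) - 11742 = (-477 + 3066 - 3*21316) - 11742 = (-477 + 3066 - 63948) - 11742 = -61359 - 11742 = -73101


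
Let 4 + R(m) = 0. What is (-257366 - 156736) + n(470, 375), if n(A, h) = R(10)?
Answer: -414106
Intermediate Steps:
R(m) = -4 (R(m) = -4 + 0 = -4)
n(A, h) = -4
(-257366 - 156736) + n(470, 375) = (-257366 - 156736) - 4 = -414102 - 4 = -414106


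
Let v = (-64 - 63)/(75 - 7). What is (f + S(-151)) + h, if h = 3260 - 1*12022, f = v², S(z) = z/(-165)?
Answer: -6681696011/762960 ≈ -8757.6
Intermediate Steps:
v = -127/68 ≈ -1.8676
S(z) = -z/165 (S(z) = z*(-1/165) = -z/165)
f = 16129/4624 (f = (-127/68)² = 16129/4624 ≈ 3.4881)
h = -8762 (h = 3260 - 12022 = -8762)
(f + S(-151)) + h = (16129/4624 - 1/165*(-151)) - 8762 = (16129/4624 + 151/165) - 8762 = 3359509/762960 - 8762 = -6681696011/762960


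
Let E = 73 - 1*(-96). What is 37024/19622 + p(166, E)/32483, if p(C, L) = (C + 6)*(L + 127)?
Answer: 1100822928/318690713 ≈ 3.4542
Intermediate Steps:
E = 169 (E = 73 + 96 = 169)
p(C, L) = (6 + C)*(127 + L)
37024/19622 + p(166, E)/32483 = 37024/19622 + (762 + 6*169 + 127*166 + 166*169)/32483 = 37024*(1/19622) + (762 + 1014 + 21082 + 28054)*(1/32483) = 18512/9811 + 50912*(1/32483) = 18512/9811 + 50912/32483 = 1100822928/318690713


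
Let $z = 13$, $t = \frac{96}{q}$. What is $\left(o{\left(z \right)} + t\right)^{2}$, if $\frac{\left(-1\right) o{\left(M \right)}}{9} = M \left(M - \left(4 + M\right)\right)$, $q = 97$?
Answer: $\frac{2069522064}{9409} \approx 2.1995 \cdot 10^{5}$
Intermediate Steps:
$t = \frac{96}{97} \approx 0.98969$
$o{\left(M \right)} = 36 M$ ($o{\left(M \right)} = - 9 M \left(M - \left(4 + M\right)\right) = - 9 M \left(-4\right) = - 9 \left(- 4 M\right) = 36 M$)
$\left(o{\left(z \right)} + t\right)^{2} = \left(36 \cdot 13 + \frac{96}{97}\right)^{2} = \left(468 + \frac{96}{97}\right)^{2} = \left(\frac{45492}{97}\right)^{2} = \frac{2069522064}{9409}$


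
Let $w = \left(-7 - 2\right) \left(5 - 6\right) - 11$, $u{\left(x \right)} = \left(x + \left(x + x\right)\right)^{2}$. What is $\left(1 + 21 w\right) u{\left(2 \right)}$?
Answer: $-1476$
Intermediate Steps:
$u{\left(x \right)} = 9 x^{2}$ ($u{\left(x \right)} = \left(x + 2 x\right)^{2} = \left(3 x\right)^{2} = 9 x^{2}$)
$w = -2$ ($w = \left(-9\right) \left(-1\right) - 11 = 9 - 11 = -2$)
$\left(1 + 21 w\right) u{\left(2 \right)} = \left(1 + 21 \left(-2\right)\right) 9 \cdot 2^{2} = \left(1 - 42\right) 9 \cdot 4 = \left(-41\right) 36 = -1476$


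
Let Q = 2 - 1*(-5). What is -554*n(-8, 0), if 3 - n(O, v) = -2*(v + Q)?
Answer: -9418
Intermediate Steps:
Q = 7 (Q = 2 + 5 = 7)
n(O, v) = 17 + 2*v (n(O, v) = 3 - (-2)*(v + 7) = 3 - (-2)*(7 + v) = 3 - (-14 - 2*v) = 3 + (14 + 2*v) = 17 + 2*v)
-554*n(-8, 0) = -554*(17 + 2*0) = -554*(17 + 0) = -554*17 = -9418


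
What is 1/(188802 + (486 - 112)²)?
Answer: 1/328678 ≈ 3.0425e-6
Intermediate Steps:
1/(188802 + (486 - 112)²) = 1/(188802 + 374²) = 1/(188802 + 139876) = 1/328678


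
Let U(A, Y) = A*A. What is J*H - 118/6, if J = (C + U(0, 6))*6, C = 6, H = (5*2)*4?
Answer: 4261/3 ≈ 1420.3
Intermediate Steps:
H = 40 (H = 10*4 = 40)
U(A, Y) = A²
J = 36 (J = (6 + 0²)*6 = (6 + 0)*6 = 6*6 = 36)
J*H - 118/6 = 36*40 - 118/6 = 1440 - 118*⅙ = 1440 - 59/3 = 4261/3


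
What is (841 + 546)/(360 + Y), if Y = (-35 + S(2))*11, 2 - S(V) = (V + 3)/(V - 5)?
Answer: 4161/46 ≈ 90.457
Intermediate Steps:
S(V) = 2 - (3 + V)/(-5 + V) (S(V) = 2 - (V + 3)/(V - 5) = 2 - (3 + V)/(-5 + V))
Y = -1034/3 (Y = (-35 + (-13 + 2)/(-5 + 2))*11 = (-35 - 11/(-3))*11 = (-35 - 1/3*(-11))*11 = (-35 + 11/3)*11 = -94/3*11 = -1034/3 ≈ -344.67)
(841 + 546)/(360 + Y) = (841 + 546)/(360 - 1034/3) = 1387/(46/3) = 1387*(3/46) = 4161/46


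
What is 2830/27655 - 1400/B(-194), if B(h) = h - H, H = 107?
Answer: 1130538/237833 ≈ 4.7535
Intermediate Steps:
B(h) = -107 + h (B(h) = h - 1*107 = h - 107 = -107 + h)
2830/27655 - 1400/B(-194) = 2830/27655 - 1400/(-107 - 194) = 2830*(1/27655) - 1400/(-301) = 566/5531 - 1400*(-1/301) = 566/5531 + 200/43 = 1130538/237833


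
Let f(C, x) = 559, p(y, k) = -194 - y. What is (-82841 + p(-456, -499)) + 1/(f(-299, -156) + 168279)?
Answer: -13942473201/168838 ≈ -82579.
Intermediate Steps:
(-82841 + p(-456, -499)) + 1/(f(-299, -156) + 168279) = (-82841 + (-194 - 1*(-456))) + 1/(559 + 168279) = (-82841 + (-194 + 456)) + 1/168838 = (-82841 + 262) + 1/168838 = -82579 + 1/168838 = -13942473201/168838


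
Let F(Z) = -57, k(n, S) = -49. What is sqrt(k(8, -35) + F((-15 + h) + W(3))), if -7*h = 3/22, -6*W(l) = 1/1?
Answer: I*sqrt(106) ≈ 10.296*I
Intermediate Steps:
W(l) = -1/6 (W(l) = -1/6/1 = -1/6*1 = -1/6)
h = -3/154 (h = -3/(7*22) = -1/7*3/22 = -3/154 ≈ -0.019481)
sqrt(k(8, -35) + F((-15 + h) + W(3))) = sqrt(-49 - 57) = sqrt(-106) = I*sqrt(106)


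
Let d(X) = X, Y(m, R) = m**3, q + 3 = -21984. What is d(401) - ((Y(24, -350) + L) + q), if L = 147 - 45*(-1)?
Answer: 8372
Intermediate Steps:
L = 192 (L = 147 + 45 = 192)
q = -21987 (q = -3 - 21984 = -21987)
d(401) - ((Y(24, -350) + L) + q) = 401 - ((24**3 + 192) - 21987) = 401 - ((13824 + 192) - 21987) = 401 - (14016 - 21987) = 401 - 1*(-7971) = 401 + 7971 = 8372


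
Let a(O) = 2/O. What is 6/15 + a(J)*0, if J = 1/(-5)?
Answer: 2/5 ≈ 0.40000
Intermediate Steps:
J = -1/5 ≈ -0.20000
6/15 + a(J)*0 = 6/15 + (2/(-1/5))*0 = 6*(1/15) + (2*(-5))*0 = 2/5 - 10*0 = 2/5 + 0 = 2/5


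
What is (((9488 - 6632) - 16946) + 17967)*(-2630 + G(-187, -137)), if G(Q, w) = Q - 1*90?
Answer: -11270439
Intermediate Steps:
G(Q, w) = -90 + Q (G(Q, w) = Q - 90 = -90 + Q)
(((9488 - 6632) - 16946) + 17967)*(-2630 + G(-187, -137)) = (((9488 - 6632) - 16946) + 17967)*(-2630 + (-90 - 187)) = ((2856 - 16946) + 17967)*(-2630 - 277) = (-14090 + 17967)*(-2907) = 3877*(-2907) = -11270439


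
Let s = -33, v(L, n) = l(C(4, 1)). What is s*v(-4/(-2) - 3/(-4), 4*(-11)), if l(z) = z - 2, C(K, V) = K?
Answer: -66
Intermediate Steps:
l(z) = -2 + z
v(L, n) = 2 (v(L, n) = -2 + 4 = 2)
s*v(-4/(-2) - 3/(-4), 4*(-11)) = -33*2 = -66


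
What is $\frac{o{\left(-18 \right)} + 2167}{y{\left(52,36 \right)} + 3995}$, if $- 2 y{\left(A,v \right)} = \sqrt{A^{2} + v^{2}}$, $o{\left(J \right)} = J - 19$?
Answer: $\frac{1598}{2997} + \frac{4 \sqrt{10}}{2997} \approx 0.53742$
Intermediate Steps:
$o{\left(J \right)} = -19 + J$ ($o{\left(J \right)} = J - 19 = -19 + J$)
$y{\left(A,v \right)} = - \frac{\sqrt{A^{2} + v^{2}}}{2}$
$\frac{o{\left(-18 \right)} + 2167}{y{\left(52,36 \right)} + 3995} = \frac{\left(-19 - 18\right) + 2167}{- \frac{\sqrt{52^{2} + 36^{2}}}{2} + 3995} = \frac{-37 + 2167}{- \frac{\sqrt{2704 + 1296}}{2} + 3995} = \frac{2130}{- \frac{\sqrt{4000}}{2} + 3995} = \frac{2130}{- \frac{20 \sqrt{10}}{2} + 3995} = \frac{2130}{- 10 \sqrt{10} + 3995} = \frac{2130}{3995 - 10 \sqrt{10}}$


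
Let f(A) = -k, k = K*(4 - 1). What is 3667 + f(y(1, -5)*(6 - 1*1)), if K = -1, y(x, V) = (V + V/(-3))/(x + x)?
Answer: 3670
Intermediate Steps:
y(x, V) = V/(3*x) (y(x, V) = (V + V*(-1/3))/((2*x)) = (V - V/3)*(1/(2*x)) = (2*V/3)*(1/(2*x)) = V/(3*x))
k = -3 (k = -(4 - 1) = -1*3 = -3)
f(A) = 3 (f(A) = -1*(-3) = 3)
3667 + f(y(1, -5)*(6 - 1*1)) = 3667 + 3 = 3670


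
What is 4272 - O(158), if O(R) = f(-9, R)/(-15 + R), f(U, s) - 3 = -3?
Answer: 4272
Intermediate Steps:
f(U, s) = 0 (f(U, s) = 3 - 3 = 0)
O(R) = 0 (O(R) = 0/(-15 + R) = 0)
4272 - O(158) = 4272 - 1*0 = 4272 + 0 = 4272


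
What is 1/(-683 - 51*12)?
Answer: -1/1295 ≈ -0.00077220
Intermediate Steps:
1/(-683 - 51*12) = 1/(-683 - 612) = 1/(-1295) = -1/1295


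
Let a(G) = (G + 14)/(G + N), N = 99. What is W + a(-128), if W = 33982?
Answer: 985592/29 ≈ 33986.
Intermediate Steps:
a(G) = (14 + G)/(99 + G) (a(G) = (G + 14)/(G + 99) = (14 + G)/(99 + G))
W + a(-128) = 33982 + (14 - 128)/(99 - 128) = 33982 - 114/(-29) = 33982 - 1/29*(-114) = 33982 + 114/29 = 985592/29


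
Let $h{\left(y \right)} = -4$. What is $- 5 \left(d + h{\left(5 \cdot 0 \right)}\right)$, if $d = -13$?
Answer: $85$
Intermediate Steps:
$- 5 \left(d + h{\left(5 \cdot 0 \right)}\right) = - 5 \left(-13 - 4\right) = \left(-5\right) \left(-17\right) = 85$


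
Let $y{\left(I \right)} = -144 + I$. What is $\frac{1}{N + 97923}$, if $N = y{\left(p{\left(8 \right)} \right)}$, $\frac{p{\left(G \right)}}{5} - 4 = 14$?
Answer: $\frac{1}{97869} \approx 1.0218 \cdot 10^{-5}$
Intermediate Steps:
$p{\left(G \right)} = 90$ ($p{\left(G \right)} = 20 + 5 \cdot 14 = 20 + 70 = 90$)
$N = -54$ ($N = -144 + 90 = -54$)
$\frac{1}{N + 97923} = \frac{1}{-54 + 97923} = \frac{1}{97869}$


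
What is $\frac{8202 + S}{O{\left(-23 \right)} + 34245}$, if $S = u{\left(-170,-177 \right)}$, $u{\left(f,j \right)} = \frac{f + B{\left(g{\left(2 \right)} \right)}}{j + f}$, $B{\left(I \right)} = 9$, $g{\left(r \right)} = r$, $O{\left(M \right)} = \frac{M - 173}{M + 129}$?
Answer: $\frac{150851515}{629765789} \approx 0.23954$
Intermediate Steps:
$O{\left(M \right)} = \frac{-173 + M}{129 + M}$
$u{\left(f,j \right)} = \frac{9 + f}{f + j}$ ($u{\left(f,j \right)} = \frac{f + 9}{j + f} = \frac{9 + f}{f + j}$)
$S = \frac{161}{347}$ ($S = \frac{9 - 170}{-170 - 177} = \frac{1}{-347} \left(-161\right) = \left(- \frac{1}{347}\right) \left(-161\right) = \frac{161}{347} \approx 0.46398$)
$\frac{8202 + S}{O{\left(-23 \right)} + 34245} = \frac{8202 + \frac{161}{347}}{\frac{-173 - 23}{129 - 23} + 34245} = \frac{2846255}{347 \left(\frac{1}{106} \left(-196\right) + 34245\right)} = \frac{2846255}{347 \left(- \frac{98}{53} + 34245\right)} = \frac{2846255}{347 \cdot \frac{1814887}{53}} = \frac{2846255}{347} \cdot \frac{53}{1814887} = \frac{150851515}{629765789}$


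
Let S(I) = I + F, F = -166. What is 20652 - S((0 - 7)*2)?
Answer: 20832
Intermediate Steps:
S(I) = -166 + I (S(I) = I - 166 = -166 + I)
20652 - S((0 - 7)*2) = 20652 - (-166 + (0 - 7)*2) = 20652 - (-166 - 7*2) = 20652 - (-166 - 14) = 20652 - 1*(-180) = 20652 + 180 = 20832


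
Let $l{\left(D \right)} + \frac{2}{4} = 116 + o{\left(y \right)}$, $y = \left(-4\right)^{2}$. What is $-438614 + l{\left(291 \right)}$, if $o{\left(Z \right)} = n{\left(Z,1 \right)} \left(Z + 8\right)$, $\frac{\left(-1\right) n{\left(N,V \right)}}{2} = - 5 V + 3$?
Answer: $- \frac{876805}{2} \approx -4.384 \cdot 10^{5}$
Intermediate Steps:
$n{\left(N,V \right)} = -6 + 10 V$ ($n{\left(N,V \right)} = - 2 \left(- 5 V + 3\right) = - 2 \left(3 - 5 V\right) = -6 + 10 V$)
$y = 16$
$o{\left(Z \right)} = 32 + 4 Z$ ($o{\left(Z \right)} = \left(-6 + 10 \cdot 1\right) \left(Z + 8\right) = \left(-6 + 10\right) \left(8 + Z\right) = 4 \left(8 + Z\right) = 32 + 4 Z$)
$l{\left(D \right)} = \frac{423}{2}$ ($l{\left(D \right)} = - \frac{1}{2} + \left(116 + \left(32 + 4 \cdot 16\right)\right) = - \frac{1}{2} + \left(116 + \left(32 + 64\right)\right) = - \frac{1}{2} + \left(116 + 96\right) = - \frac{1}{2} + 212 = \frac{423}{2}$)
$-438614 + l{\left(291 \right)} = -438614 + \frac{423}{2} = - \frac{876805}{2}$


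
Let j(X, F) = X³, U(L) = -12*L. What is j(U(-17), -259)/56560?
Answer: 530604/3535 ≈ 150.10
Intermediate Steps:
j(U(-17), -259)/56560 = (-12*(-17))³/56560 = 204³*(1/56560) = 8489664*(1/56560) = 530604/3535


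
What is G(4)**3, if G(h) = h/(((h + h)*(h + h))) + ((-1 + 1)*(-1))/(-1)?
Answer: 1/4096 ≈ 0.00024414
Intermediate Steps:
G(h) = 1/(4*h) (G(h) = h/(((2*h)*(2*h))) + (0*(-1))*(-1) = h/((4*h**2)) + 0*(-1) = h*(1/(4*h**2)) + 0 = 1/(4*h) + 0 = 1/(4*h))
G(4)**3 = ((1/4)/4)**3 = ((1/4)*(1/4))**3 = (1/16)**3 = 1/4096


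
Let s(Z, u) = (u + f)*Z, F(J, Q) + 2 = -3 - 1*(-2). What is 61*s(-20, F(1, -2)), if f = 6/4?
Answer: 1830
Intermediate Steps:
f = 3/2 (f = 6*(¼) = 3/2 ≈ 1.5000)
F(J, Q) = -3 (F(J, Q) = -2 + (-3 - 1*(-2)) = -2 + (-3 + 2) = -2 - 1 = -3)
s(Z, u) = Z*(3/2 + u) (s(Z, u) = (u + 3/2)*Z = (3/2 + u)*Z = Z*(3/2 + u))
61*s(-20, F(1, -2)) = 61*((½)*(-20)*(3 + 2*(-3))) = 61*((½)*(-20)*(3 - 6)) = 61*((½)*(-20)*(-3)) = 61*30 = 1830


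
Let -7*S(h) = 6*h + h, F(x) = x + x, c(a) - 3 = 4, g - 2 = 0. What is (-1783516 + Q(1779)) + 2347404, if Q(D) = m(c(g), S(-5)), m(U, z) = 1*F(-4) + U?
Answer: 563887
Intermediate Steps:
g = 2 (g = 2 + 0 = 2)
c(a) = 7 (c(a) = 3 + 4 = 7)
F(x) = 2*x
S(h) = -h (S(h) = -(6*h + h)/7 = -h)
m(U, z) = -8 + U (m(U, z) = 1*(2*(-4)) + U = 1*(-8) + U = -8 + U)
Q(D) = -1 (Q(D) = -8 + 7 = -1)
(-1783516 + Q(1779)) + 2347404 = (-1783516 - 1) + 2347404 = -1783517 + 2347404 = 563887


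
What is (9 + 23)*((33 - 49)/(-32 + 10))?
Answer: 256/11 ≈ 23.273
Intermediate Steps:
(9 + 23)*((33 - 49)/(-32 + 10)) = 32*(-16/(-22)) = 32*(-16*(-1/22)) = 32*(8/11) = 256/11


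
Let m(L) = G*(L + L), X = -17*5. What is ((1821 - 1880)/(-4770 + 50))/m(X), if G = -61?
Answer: 1/829600 ≈ 1.2054e-6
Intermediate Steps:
X = -85
m(L) = -122*L (m(L) = -61*(L + L) = -122*L)
((1821 - 1880)/(-4770 + 50))/m(X) = ((1821 - 1880)/(-4770 + 50))/((-122*(-85))) = -59/(-4720)/10370 = -59*(-1/4720)*(1/10370) = (1/80)*(1/10370) = 1/829600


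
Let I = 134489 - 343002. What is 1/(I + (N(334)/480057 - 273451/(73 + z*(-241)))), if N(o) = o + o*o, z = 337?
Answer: -12984581736/2707407307762279 ≈ -4.7959e-6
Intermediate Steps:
I = -208513
N(o) = o + o**2
1/(I + (N(334)/480057 - 273451/(73 + z*(-241)))) = 1/(-208513 + ((334*(1 + 334))/480057 - 273451/(73 + 337*(-241)))) = 1/(-208513 + ((334*335)*(1/480057) - 273451/(73 - 81217))) = 1/(-208513 + (111890*(1/480057) - 273451/(-81144))) = 1/(-208513 + (111890/480057 - 273451*(-1/81144))) = 1/(-208513 + (111890/480057 + 273451/81144)) = 1/(-208513 + 46783756289/12984581736) = 1/(-2707407307762279/12984581736) = -12984581736/2707407307762279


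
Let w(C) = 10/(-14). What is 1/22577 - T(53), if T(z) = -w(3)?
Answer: -112878/158039 ≈ -0.71424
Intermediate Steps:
w(C) = -5/7 (w(C) = 10*(-1/14) = -5/7)
T(z) = 5/7 (T(z) = -1*(-5/7) = 5/7)
1/22577 - T(53) = 1/22577 - 1*5/7 = 1/22577 - 5/7 = -112878/158039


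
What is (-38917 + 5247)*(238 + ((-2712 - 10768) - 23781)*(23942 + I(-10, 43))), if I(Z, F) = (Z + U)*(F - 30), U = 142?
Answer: 32189950975000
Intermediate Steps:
I(Z, F) = (-30 + F)*(142 + Z) (I(Z, F) = (Z + 142)*(F - 30) = (142 + Z)*(-30 + F) = (-30 + F)*(142 + Z))
(-38917 + 5247)*(238 + ((-2712 - 10768) - 23781)*(23942 + I(-10, 43))) = (-38917 + 5247)*(238 + ((-2712 - 10768) - 23781)*(23942 + (-4260 - 30*(-10) + 142*43 + 43*(-10)))) = -33670*(238 + (-13480 - 23781)*(23942 + (-4260 + 300 + 6106 - 430))) = -33670*(238 - 37261*(23942 + 1716)) = -33670*(238 - 37261*25658) = -33670*(238 - 956042738) = -33670*(-956042500) = 32189950975000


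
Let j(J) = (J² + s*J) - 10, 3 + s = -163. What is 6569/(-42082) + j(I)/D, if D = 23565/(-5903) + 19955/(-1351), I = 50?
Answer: 97443226711567/314837913788 ≈ 309.50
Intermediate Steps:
s = -166 (s = -3 - 163 = -166)
D = -149630680/7974953 (D = 23565*(-1/5903) + 19955*(-1/1351) = -23565/5903 - 19955/1351 = -149630680/7974953 ≈ -18.763)
j(J) = -10 + J² - 166*J (j(J) = (J² - 166*J) - 10 = -10 + J² - 166*J)
6569/(-42082) + j(I)/D = 6569/(-42082) + (-10 + 50² - 166*50)/(-149630680/7974953) = 6569*(-1/42082) + (-10 + 2500 - 8300)*(-7974953/149630680) = -6569/42082 - 5810*(-7974953/149630680) = -6569/42082 + 4633447693/14963068 = 97443226711567/314837913788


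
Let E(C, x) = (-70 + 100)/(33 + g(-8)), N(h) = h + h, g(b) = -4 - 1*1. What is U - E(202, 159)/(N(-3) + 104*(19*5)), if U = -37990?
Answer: -5251585655/138236 ≈ -37990.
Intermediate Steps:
g(b) = -5 (g(b) = -4 - 1 = -5)
N(h) = 2*h
E(C, x) = 15/14 (E(C, x) = (-70 + 100)/(33 - 5) = 30/28 = 30*(1/28) = 15/14)
U - E(202, 159)/(N(-3) + 104*(19*5)) = -37990 - 15/(14*(2*(-3) + 104*(19*5))) = -37990 - 15/(14*(-6 + 104*95)) = -37990 - 15/(14*(-6 + 9880)) = -37990 - 15/(14*9874) = -37990 - 1*15/138236 = -37990 - 15/138236 = -5251585655/138236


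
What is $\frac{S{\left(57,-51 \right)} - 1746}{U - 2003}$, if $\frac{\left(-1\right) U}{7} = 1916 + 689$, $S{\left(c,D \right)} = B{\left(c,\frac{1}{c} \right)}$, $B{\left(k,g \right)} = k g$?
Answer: $\frac{1745}{20238} \approx 0.086224$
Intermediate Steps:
$B{\left(k,g \right)} = g k$
$S{\left(c,D \right)} = 1$ ($S{\left(c,D \right)} = \frac{c}{c} = 1$)
$U = -18235$ ($U = - 7 \left(1916 + 689\right) = \left(-7\right) 2605 = -18235$)
$\frac{S{\left(57,-51 \right)} - 1746}{U - 2003} = \frac{1 - 1746}{-18235 - 2003} = - \frac{1745}{-20238} = \left(-1745\right) \left(- \frac{1}{20238}\right) = \frac{1745}{20238}$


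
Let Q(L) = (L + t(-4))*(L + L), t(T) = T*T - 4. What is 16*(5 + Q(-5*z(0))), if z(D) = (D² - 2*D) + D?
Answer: 80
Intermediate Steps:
t(T) = -4 + T² (t(T) = T² - 4 = -4 + T²)
z(D) = D² - D
Q(L) = 2*L*(12 + L) (Q(L) = (L + (-4 + (-4)²))*(L + L) = (L + (-4 + 16))*(2*L) = (L + 12)*(2*L) = (12 + L)*(2*L) = 2*L*(12 + L))
16*(5 + Q(-5*z(0))) = 16*(5 + 2*(-0*(-1 + 0))*(12 - 0*(-1 + 0))) = 16*(5 + 2*(-0*(-1))*(12 - 0*(-1))) = 16*(5 + 2*(-5*0)*(12 - 5*0)) = 16*(5 + 2*0*(12 + 0)) = 16*(5 + 2*0*12) = 16*(5 + 0) = 16*5 = 80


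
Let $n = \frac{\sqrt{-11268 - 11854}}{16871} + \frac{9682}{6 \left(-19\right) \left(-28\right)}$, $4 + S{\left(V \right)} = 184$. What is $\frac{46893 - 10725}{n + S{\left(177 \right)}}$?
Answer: $\frac{4799564258433376547808}{24288864340013567233} - \frac{1554286566526848 i \sqrt{23122}}{24288864340013567233} \approx 197.6 - 0.0097305 i$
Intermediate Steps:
$S{\left(V \right)} = 180$ ($S{\left(V \right)} = -4 + 184 = 180$)
$n = \frac{4841}{1596} + \frac{i \sqrt{23122}}{16871}$ ($n = \sqrt{-23122} \cdot \frac{1}{16871} + \frac{9682}{\left(-114\right) \left(-28\right)} = i \sqrt{23122} \cdot \frac{1}{16871} + \frac{9682}{3192} = \frac{i \sqrt{23122}}{16871} + 9682 \cdot \frac{1}{3192} = \frac{i \sqrt{23122}}{16871} + \frac{4841}{1596} = \frac{4841}{1596} + \frac{i \sqrt{23122}}{16871} \approx 3.0332 + 0.0090131 i$)
$\frac{46893 - 10725}{n + S{\left(177 \right)}} = \frac{46893 - 10725}{\left(\frac{4841}{1596} + \frac{i \sqrt{23122}}{16871}\right) + 180} = \frac{36168}{\frac{292121}{1596} + \frac{i \sqrt{23122}}{16871}}$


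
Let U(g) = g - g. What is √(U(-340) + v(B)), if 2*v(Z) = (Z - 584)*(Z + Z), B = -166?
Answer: 10*√1245 ≈ 352.85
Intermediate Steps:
U(g) = 0
v(Z) = Z*(-584 + Z) (v(Z) = ((Z - 584)*(Z + Z))/2 = ((-584 + Z)*(2*Z))/2 = (2*Z*(-584 + Z))/2 = Z*(-584 + Z))
√(U(-340) + v(B)) = √(0 - 166*(-584 - 166)) = √(0 - 166*(-750)) = √(0 + 124500) = √124500 = 10*√1245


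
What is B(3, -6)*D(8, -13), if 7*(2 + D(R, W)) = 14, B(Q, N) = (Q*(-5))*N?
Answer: 0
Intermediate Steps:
B(Q, N) = -5*N*Q (B(Q, N) = (-5*Q)*N = -5*N*Q)
D(R, W) = 0 (D(R, W) = -2 + (⅐)*14 = -2 + 2 = 0)
B(3, -6)*D(8, -13) = -5*(-6)*3*0 = 90*0 = 0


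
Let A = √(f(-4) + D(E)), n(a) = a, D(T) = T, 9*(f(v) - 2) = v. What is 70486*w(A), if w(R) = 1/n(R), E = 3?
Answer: 211458*√41/41 ≈ 33024.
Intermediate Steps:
f(v) = 2 + v/9
A = √41/3 (A = √((2 + (⅑)*(-4)) + 3) = √((2 - 4/9) + 3) = √(14/9 + 3) = √(41/9) = √41/3 ≈ 2.1344)
w(R) = 1/R
70486*w(A) = 70486/((√41/3)) = 70486*(3*√41/41) = 211458*√41/41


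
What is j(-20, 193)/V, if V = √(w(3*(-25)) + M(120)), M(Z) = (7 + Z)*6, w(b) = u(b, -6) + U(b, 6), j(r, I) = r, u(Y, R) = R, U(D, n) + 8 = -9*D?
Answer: -20*√1423/1423 ≈ -0.53018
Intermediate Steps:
U(D, n) = -8 - 9*D
w(b) = -14 - 9*b (w(b) = -6 + (-8 - 9*b) = -14 - 9*b)
M(Z) = 42 + 6*Z
V = √1423 (V = √((-14 - 27*(-25)) + (42 + 6*120)) = √((-14 - 9*(-75)) + (42 + 720)) = √((-14 + 675) + 762) = √(661 + 762) = √1423 ≈ 37.723)
j(-20, 193)/V = -20*√1423/1423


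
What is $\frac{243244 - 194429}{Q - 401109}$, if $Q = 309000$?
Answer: $- \frac{48815}{92109} \approx -0.52997$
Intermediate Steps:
$\frac{243244 - 194429}{Q - 401109} = \frac{243244 - 194429}{309000 - 401109} = \frac{48815}{-92109} = 48815 \left(- \frac{1}{92109}\right) = - \frac{48815}{92109}$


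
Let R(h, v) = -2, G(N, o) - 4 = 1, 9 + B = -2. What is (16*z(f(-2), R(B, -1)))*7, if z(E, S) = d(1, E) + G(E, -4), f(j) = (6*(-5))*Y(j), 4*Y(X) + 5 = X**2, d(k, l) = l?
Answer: 1400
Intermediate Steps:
B = -11 (B = -9 - 2 = -11)
G(N, o) = 5 (G(N, o) = 4 + 1 = 5)
Y(X) = -5/4 + X**2/4
f(j) = 75/2 - 15*j**2/2 (f(j) = (6*(-5))*(-5/4 + j**2/4) = -30*(-5/4 + j**2/4) = 75/2 - 15*j**2/2)
z(E, S) = 5 + E (z(E, S) = E + 5 = 5 + E)
(16*z(f(-2), R(B, -1)))*7 = (16*(5 + (75/2 - 15/2*(-2)**2)))*7 = (16*(5 + (75/2 - 15/2*4)))*7 = (16*(5 + (75/2 - 30)))*7 = (16*(5 + 15/2))*7 = (16*(25/2))*7 = 200*7 = 1400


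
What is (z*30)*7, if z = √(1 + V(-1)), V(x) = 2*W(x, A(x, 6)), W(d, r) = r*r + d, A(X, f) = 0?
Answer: 210*I ≈ 210.0*I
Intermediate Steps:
W(d, r) = d + r² (W(d, r) = r² + d = d + r²)
V(x) = 2*x (V(x) = 2*(x + 0²) = 2*(x + 0) = 2*x)
z = I (z = √(1 + 2*(-1)) = √(1 - 2) = √(-1) = I ≈ 1.0*I)
(z*30)*7 = (I*30)*7 = (30*I)*7 = 210*I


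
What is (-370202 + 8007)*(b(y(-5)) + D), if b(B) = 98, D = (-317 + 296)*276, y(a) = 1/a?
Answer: 2063787110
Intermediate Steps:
D = -5796 (D = -21*276 = -5796)
(-370202 + 8007)*(b(y(-5)) + D) = (-370202 + 8007)*(98 - 5796) = -362195*(-5698) = 2063787110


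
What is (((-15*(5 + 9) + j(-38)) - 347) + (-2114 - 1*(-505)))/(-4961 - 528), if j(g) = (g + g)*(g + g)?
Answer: -3610/5489 ≈ -0.65768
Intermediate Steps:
j(g) = 4*g**2 (j(g) = (2*g)*(2*g) = 4*g**2)
(((-15*(5 + 9) + j(-38)) - 347) + (-2114 - 1*(-505)))/(-4961 - 528) = (((-15*(5 + 9) + 4*(-38)**2) - 347) + (-2114 - 1*(-505)))/(-4961 - 528) = (((-15*14 + 4*1444) - 347) + (-2114 + 505))/(-5489) = (((-210 + 5776) - 347) - 1609)*(-1/5489) = ((5566 - 347) - 1609)*(-1/5489) = (5219 - 1609)*(-1/5489) = 3610*(-1/5489) = -3610/5489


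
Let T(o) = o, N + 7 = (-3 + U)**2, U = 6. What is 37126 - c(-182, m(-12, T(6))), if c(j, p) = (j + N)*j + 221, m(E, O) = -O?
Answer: 4145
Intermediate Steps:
N = 2 (N = -7 + (-3 + 6)**2 = -7 + 3**2 = -7 + 9 = 2)
c(j, p) = 221 + j*(2 + j) (c(j, p) = (j + 2)*j + 221 = (2 + j)*j + 221 = j*(2 + j) + 221 = 221 + j*(2 + j))
37126 - c(-182, m(-12, T(6))) = 37126 - (221 + (-182)**2 + 2*(-182)) = 37126 - (221 + 33124 - 364) = 37126 - 1*32981 = 37126 - 32981 = 4145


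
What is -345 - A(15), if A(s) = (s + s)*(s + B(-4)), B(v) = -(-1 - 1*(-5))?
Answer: -675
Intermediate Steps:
B(v) = -4 (B(v) = -(-1 + 5) = -1*4 = -4)
A(s) = 2*s*(-4 + s) (A(s) = (s + s)*(s - 4) = (2*s)*(-4 + s) = 2*s*(-4 + s))
-345 - A(15) = -345 - 2*15*(-4 + 15) = -345 - 2*15*11 = -345 - 1*330 = -345 - 330 = -675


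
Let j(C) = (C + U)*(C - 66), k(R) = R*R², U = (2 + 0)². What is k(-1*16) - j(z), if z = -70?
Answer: -13072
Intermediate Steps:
U = 4 (U = 2² = 4)
k(R) = R³
j(C) = (-66 + C)*(4 + C) (j(C) = (C + 4)*(C - 66) = (4 + C)*(-66 + C) = (-66 + C)*(4 + C))
k(-1*16) - j(z) = (-1*16)³ - (-264 + (-70)² - 62*(-70)) = (-16)³ - (-264 + 4900 + 4340) = -4096 - 1*8976 = -4096 - 8976 = -13072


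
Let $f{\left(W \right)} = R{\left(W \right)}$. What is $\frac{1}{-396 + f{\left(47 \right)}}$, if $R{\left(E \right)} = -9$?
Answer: $- \frac{1}{405} \approx -0.0024691$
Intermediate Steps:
$f{\left(W \right)} = -9$
$\frac{1}{-396 + f{\left(47 \right)}} = \frac{1}{-396 - 9} = \frac{1}{-405} = - \frac{1}{405}$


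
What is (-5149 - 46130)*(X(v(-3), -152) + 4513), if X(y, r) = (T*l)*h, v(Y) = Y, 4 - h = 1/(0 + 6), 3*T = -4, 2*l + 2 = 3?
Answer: -693873242/3 ≈ -2.3129e+8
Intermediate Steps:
l = ½ (l = -1 + (½)*3 = -1 + 3/2 = ½ ≈ 0.50000)
T = -4/3 (T = (⅓)*(-4) = -4/3 ≈ -1.3333)
h = 23/6 (h = 4 - 1/(0 + 6) = 4 - 1/6 = 4 - 1*⅙ = 4 - ⅙ = 23/6 ≈ 3.8333)
X(y, r) = -23/9 (X(y, r) = -4/3*½*(23/6) = -⅔*23/6 = -23/9)
(-5149 - 46130)*(X(v(-3), -152) + 4513) = (-5149 - 46130)*(-23/9 + 4513) = -51279*40594/9 = -693873242/3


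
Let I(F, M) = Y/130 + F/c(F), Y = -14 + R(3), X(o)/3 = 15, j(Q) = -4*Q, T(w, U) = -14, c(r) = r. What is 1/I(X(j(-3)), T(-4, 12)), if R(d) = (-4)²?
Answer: 65/66 ≈ 0.98485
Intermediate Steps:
X(o) = 45 (X(o) = 3*15 = 45)
R(d) = 16
Y = 2 (Y = -14 + 16 = 2)
I(F, M) = 66/65 (I(F, M) = 2/130 + F/F = 2*(1/130) + 1 = 1/65 + 1 = 66/65)
1/I(X(j(-3)), T(-4, 12)) = 1/(66/65) = 65/66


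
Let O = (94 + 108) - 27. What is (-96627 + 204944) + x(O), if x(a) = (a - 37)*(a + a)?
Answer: 156617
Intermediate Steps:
O = 175 (O = 202 - 27 = 175)
x(a) = 2*a*(-37 + a) (x(a) = (-37 + a)*(2*a) = 2*a*(-37 + a))
(-96627 + 204944) + x(O) = (-96627 + 204944) + 2*175*(-37 + 175) = 108317 + 2*175*138 = 108317 + 48300 = 156617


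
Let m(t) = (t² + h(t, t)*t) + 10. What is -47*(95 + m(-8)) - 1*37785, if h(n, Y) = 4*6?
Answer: -36704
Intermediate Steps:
h(n, Y) = 24
m(t) = 10 + t² + 24*t (m(t) = (t² + 24*t) + 10 = 10 + t² + 24*t)
-47*(95 + m(-8)) - 1*37785 = -47*(95 + (10 + (-8)² + 24*(-8))) - 1*37785 = -47*(95 + (10 + 64 - 192)) - 37785 = -47*(95 - 118) - 37785 = -47*(-23) - 37785 = 1081 - 37785 = -36704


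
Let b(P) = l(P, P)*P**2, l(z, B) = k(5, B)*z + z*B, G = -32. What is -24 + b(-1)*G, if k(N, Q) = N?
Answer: 104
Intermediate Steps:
l(z, B) = 5*z + B*z (l(z, B) = 5*z + z*B = 5*z + B*z)
b(P) = P**3*(5 + P) (b(P) = (P*(5 + P))*P**2 = P**3*(5 + P))
-24 + b(-1)*G = -24 + ((-1)**3*(5 - 1))*(-32) = -24 - 1*4*(-32) = -24 - 4*(-32) = -24 + 128 = 104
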